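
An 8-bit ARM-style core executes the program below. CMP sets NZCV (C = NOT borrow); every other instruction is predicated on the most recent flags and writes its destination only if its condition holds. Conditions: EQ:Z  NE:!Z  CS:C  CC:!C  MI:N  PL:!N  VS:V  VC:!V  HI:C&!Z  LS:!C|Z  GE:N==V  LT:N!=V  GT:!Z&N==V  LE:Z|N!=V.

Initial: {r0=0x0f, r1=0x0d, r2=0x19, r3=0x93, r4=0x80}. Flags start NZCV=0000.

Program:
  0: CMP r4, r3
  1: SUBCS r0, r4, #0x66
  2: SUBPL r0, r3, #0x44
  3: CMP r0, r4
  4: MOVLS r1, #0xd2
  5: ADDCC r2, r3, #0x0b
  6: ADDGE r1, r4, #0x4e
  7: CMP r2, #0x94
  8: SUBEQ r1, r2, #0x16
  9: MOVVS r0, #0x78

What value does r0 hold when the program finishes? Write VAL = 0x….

VAL = 0x0f

[0] flags=1000 → (cmp)
[1] flags=1000 CS?F → skip
[2] flags=1000 PL?F → skip
[3] flags=1001 → (cmp)
[4] flags=1001 LS?T → r1=0xd2
[5] flags=1001 CC?T → r2=0x9e
[6] flags=1001 GE?T → r1=0xce
[7] flags=0010 → (cmp)
[8] flags=0010 EQ?F → skip
[9] flags=0010 VS?F → skip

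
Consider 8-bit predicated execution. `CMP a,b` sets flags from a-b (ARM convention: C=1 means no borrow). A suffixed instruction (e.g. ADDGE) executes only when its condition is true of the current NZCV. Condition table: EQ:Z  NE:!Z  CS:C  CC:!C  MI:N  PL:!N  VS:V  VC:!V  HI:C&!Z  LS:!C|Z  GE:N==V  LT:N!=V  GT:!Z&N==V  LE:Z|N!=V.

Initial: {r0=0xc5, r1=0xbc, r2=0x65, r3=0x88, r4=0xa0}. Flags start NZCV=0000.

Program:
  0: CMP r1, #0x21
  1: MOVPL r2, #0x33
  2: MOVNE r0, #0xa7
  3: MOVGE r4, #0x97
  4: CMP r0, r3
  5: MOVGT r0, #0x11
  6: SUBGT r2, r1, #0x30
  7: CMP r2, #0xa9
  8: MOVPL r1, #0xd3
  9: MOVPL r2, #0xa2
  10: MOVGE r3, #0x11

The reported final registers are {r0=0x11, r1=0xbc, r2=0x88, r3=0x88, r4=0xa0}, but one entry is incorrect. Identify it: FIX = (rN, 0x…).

FIX = (r2, 0x8c)

0: ✓ CMP  NZCV=1010
1: · MOVPL
2: ✓ MOVNE  r0←0xa7
3: · MOVGE
4: ✓ CMP  NZCV=0010
5: ✓ MOVGT  r0←0x11
6: ✓ SUBGT  r2←0x8c
7: ✓ CMP  NZCV=1000
8: · MOVPL
9: · MOVPL
10: · MOVGE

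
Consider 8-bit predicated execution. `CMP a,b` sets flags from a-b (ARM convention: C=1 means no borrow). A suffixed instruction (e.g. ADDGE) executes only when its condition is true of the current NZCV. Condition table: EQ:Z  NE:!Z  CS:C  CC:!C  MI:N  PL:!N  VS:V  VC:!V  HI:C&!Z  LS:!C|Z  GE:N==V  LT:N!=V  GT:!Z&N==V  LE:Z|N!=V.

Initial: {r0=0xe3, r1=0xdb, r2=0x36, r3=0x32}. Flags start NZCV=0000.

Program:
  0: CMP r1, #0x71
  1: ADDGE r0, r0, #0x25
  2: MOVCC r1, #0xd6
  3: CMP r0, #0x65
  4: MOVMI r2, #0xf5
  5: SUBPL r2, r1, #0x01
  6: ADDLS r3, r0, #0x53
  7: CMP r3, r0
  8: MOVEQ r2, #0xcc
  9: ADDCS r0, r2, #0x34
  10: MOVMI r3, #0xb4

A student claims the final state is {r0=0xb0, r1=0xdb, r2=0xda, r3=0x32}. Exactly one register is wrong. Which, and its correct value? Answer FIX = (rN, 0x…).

FIX = (r0, 0xe3)

0: ✓ CMP  NZCV=0011
1: · ADDGE
2: · MOVCC
3: ✓ CMP  NZCV=0011
4: · MOVMI
5: ✓ SUBPL  r2←0xda
6: · ADDLS
7: ✓ CMP  NZCV=0000
8: · MOVEQ
9: · ADDCS
10: · MOVMI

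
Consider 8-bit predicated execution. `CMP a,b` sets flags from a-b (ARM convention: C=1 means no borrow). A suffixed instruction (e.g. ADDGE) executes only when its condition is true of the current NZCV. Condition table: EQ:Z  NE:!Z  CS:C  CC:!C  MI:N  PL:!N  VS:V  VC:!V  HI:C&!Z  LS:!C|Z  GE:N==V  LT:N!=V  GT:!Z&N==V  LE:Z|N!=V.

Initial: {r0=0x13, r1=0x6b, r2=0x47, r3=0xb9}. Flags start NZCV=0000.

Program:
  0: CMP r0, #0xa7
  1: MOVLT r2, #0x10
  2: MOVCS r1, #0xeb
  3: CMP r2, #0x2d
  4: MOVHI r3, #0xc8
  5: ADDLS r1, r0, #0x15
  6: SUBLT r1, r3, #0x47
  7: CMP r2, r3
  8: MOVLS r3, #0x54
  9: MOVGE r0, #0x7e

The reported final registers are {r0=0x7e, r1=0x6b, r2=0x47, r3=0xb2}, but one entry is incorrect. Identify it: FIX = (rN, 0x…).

FIX = (r3, 0x54)

[0] flags=0000 → (cmp)
[1] flags=0000 LT?F → skip
[2] flags=0000 CS?F → skip
[3] flags=0010 → (cmp)
[4] flags=0010 HI?T → r3=0xc8
[5] flags=0010 LS?F → skip
[6] flags=0010 LT?F → skip
[7] flags=0000 → (cmp)
[8] flags=0000 LS?T → r3=0x54
[9] flags=0000 GE?T → r0=0x7e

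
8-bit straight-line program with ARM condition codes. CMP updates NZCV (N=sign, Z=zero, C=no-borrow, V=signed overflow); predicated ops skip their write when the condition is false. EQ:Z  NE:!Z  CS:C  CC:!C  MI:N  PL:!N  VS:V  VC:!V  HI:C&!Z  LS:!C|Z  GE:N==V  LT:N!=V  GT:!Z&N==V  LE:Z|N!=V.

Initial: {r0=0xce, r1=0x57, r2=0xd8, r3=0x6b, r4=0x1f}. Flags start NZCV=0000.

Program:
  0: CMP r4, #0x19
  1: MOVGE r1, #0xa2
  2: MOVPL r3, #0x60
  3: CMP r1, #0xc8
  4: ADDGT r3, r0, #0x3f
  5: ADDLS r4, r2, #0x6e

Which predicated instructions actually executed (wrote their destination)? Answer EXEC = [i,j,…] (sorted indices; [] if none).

0: ✓ CMP  NZCV=0010
1: ✓ MOVGE  r1←0xa2
2: ✓ MOVPL  r3←0x60
3: ✓ CMP  NZCV=1000
4: · ADDGT
5: ✓ ADDLS  r4←0x46

EXEC = [1,2,5]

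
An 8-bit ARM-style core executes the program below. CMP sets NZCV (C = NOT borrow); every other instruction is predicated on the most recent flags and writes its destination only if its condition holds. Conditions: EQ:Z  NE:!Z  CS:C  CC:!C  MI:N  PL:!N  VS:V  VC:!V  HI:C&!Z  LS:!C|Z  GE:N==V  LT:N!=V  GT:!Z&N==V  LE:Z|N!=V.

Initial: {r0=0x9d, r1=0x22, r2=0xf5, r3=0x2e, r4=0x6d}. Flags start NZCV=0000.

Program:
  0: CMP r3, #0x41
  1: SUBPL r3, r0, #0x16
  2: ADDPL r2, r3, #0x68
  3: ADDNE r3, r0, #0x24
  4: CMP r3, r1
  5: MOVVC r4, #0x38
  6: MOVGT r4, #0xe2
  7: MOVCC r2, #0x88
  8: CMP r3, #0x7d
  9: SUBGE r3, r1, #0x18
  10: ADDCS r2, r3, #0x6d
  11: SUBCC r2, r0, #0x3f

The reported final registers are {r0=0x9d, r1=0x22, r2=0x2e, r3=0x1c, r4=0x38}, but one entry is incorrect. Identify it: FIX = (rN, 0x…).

0: ✓ CMP  NZCV=1000
1: · SUBPL
2: · ADDPL
3: ✓ ADDNE  r3←0xc1
4: ✓ CMP  NZCV=1010
5: ✓ MOVVC  r4←0x38
6: · MOVGT
7: · MOVCC
8: ✓ CMP  NZCV=0011
9: · SUBGE
10: ✓ ADDCS  r2←0x2e
11: · SUBCC

FIX = (r3, 0xc1)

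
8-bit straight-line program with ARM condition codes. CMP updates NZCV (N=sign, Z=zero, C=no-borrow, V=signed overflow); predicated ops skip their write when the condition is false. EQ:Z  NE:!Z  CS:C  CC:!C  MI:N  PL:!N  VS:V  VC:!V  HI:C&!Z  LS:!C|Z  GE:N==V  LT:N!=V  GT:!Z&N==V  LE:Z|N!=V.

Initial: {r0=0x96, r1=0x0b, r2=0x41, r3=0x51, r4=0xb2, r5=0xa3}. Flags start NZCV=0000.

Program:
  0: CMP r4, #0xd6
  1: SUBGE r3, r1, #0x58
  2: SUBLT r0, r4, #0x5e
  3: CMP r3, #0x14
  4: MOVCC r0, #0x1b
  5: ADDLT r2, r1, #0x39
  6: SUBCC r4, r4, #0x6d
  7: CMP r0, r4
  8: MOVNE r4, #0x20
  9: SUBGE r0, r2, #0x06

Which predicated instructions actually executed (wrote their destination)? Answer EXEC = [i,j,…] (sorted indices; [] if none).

0: ✓ CMP  NZCV=1000
1: · SUBGE
2: ✓ SUBLT  r0←0x54
3: ✓ CMP  NZCV=0010
4: · MOVCC
5: · ADDLT
6: · SUBCC
7: ✓ CMP  NZCV=1001
8: ✓ MOVNE  r4←0x20
9: ✓ SUBGE  r0←0x3b

EXEC = [2,8,9]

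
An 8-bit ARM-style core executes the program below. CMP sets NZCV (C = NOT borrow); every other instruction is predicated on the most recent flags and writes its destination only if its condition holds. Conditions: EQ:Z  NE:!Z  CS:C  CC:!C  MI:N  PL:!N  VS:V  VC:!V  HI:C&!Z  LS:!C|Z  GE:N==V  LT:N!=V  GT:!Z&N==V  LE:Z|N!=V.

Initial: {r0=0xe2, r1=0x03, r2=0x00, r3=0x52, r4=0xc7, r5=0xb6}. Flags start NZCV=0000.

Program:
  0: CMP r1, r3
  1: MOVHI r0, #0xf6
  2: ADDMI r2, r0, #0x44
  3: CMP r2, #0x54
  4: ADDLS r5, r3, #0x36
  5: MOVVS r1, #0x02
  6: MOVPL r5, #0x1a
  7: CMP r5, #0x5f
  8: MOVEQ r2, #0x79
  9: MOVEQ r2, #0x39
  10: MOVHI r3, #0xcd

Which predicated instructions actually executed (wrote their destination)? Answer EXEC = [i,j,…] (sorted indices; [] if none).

EXEC = [2,4,10]

[0] flags=1000 → (cmp)
[1] flags=1000 HI?F → skip
[2] flags=1000 MI?T → r2=0x26
[3] flags=1000 → (cmp)
[4] flags=1000 LS?T → r5=0x88
[5] flags=1000 VS?F → skip
[6] flags=1000 PL?F → skip
[7] flags=0011 → (cmp)
[8] flags=0011 EQ?F → skip
[9] flags=0011 EQ?F → skip
[10] flags=0011 HI?T → r3=0xcd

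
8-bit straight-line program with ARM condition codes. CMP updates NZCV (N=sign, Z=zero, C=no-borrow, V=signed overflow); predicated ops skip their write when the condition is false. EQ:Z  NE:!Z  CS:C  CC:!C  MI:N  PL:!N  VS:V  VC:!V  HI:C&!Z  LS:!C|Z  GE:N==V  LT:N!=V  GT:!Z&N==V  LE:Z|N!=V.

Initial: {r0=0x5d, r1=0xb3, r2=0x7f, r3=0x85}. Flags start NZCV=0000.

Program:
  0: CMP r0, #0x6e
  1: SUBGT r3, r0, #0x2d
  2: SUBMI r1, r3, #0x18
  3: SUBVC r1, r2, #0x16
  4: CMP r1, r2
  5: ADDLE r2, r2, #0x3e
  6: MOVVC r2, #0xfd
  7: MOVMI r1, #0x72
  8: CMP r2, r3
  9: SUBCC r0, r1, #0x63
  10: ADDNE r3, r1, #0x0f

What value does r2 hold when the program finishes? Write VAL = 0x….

[0] flags=1000 → (cmp)
[1] flags=1000 GT?F → skip
[2] flags=1000 MI?T → r1=0x6d
[3] flags=1000 VC?T → r1=0x69
[4] flags=1000 → (cmp)
[5] flags=1000 LE?T → r2=0xbd
[6] flags=1000 VC?T → r2=0xfd
[7] flags=1000 MI?T → r1=0x72
[8] flags=0010 → (cmp)
[9] flags=0010 CC?F → skip
[10] flags=0010 NE?T → r3=0x81

VAL = 0xfd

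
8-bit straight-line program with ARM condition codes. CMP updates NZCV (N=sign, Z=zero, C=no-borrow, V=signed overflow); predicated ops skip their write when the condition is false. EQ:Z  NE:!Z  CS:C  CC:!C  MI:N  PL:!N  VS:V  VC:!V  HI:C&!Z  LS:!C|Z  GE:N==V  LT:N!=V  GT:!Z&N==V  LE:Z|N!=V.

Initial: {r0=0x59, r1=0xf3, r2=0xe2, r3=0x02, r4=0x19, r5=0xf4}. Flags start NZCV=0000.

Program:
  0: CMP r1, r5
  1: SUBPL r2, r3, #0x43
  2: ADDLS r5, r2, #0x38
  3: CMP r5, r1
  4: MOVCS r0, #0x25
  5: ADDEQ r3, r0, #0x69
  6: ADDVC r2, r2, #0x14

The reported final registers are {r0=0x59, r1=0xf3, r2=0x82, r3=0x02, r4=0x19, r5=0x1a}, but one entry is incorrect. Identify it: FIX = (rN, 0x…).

FIX = (r2, 0xf6)

[0] flags=1000 → (cmp)
[1] flags=1000 PL?F → skip
[2] flags=1000 LS?T → r5=0x1a
[3] flags=0000 → (cmp)
[4] flags=0000 CS?F → skip
[5] flags=0000 EQ?F → skip
[6] flags=0000 VC?T → r2=0xf6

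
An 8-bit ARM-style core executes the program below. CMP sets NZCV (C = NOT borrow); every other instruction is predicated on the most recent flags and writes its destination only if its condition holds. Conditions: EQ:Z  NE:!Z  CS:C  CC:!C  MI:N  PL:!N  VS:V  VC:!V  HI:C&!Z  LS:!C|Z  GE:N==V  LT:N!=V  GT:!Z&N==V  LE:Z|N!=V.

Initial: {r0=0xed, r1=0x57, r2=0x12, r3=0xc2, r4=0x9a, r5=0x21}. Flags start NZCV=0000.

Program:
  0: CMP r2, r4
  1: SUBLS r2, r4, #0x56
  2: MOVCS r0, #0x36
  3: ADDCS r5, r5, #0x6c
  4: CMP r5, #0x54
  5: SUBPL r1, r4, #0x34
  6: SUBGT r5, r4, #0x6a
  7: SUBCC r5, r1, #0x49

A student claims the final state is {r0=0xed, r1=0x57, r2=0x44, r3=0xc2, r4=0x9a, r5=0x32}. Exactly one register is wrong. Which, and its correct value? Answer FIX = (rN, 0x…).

FIX = (r5, 0x0e)

[0] flags=0000 → (cmp)
[1] flags=0000 LS?T → r2=0x44
[2] flags=0000 CS?F → skip
[3] flags=0000 CS?F → skip
[4] flags=1000 → (cmp)
[5] flags=1000 PL?F → skip
[6] flags=1000 GT?F → skip
[7] flags=1000 CC?T → r5=0x0e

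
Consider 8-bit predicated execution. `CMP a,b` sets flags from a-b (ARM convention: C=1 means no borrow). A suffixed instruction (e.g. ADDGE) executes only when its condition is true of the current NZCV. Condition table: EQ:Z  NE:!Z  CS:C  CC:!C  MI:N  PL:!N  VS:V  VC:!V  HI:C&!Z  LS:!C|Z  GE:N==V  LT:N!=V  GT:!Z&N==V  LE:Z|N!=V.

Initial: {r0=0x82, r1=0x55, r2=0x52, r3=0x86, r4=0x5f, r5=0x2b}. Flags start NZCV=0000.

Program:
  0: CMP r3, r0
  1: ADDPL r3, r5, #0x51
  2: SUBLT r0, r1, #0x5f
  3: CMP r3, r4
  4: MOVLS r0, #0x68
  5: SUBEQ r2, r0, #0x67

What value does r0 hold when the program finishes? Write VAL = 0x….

0: ✓ CMP  NZCV=0010
1: ✓ ADDPL  r3←0x7c
2: · SUBLT
3: ✓ CMP  NZCV=0010
4: · MOVLS
5: · SUBEQ

VAL = 0x82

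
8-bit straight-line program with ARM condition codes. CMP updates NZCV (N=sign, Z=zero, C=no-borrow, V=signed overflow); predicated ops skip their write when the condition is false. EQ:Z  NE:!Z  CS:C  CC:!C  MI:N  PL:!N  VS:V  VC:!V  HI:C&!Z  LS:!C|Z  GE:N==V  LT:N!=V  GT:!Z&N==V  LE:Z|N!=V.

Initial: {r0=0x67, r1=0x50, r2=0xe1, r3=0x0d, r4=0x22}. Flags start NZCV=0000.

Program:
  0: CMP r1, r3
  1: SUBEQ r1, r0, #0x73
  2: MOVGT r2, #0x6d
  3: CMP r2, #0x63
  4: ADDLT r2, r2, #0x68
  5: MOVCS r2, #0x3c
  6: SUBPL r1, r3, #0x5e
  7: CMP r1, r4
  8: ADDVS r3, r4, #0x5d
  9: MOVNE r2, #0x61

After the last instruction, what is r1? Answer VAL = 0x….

VAL = 0xaf

0: ✓ CMP  NZCV=0010
1: · SUBEQ
2: ✓ MOVGT  r2←0x6d
3: ✓ CMP  NZCV=0010
4: · ADDLT
5: ✓ MOVCS  r2←0x3c
6: ✓ SUBPL  r1←0xaf
7: ✓ CMP  NZCV=1010
8: · ADDVS
9: ✓ MOVNE  r2←0x61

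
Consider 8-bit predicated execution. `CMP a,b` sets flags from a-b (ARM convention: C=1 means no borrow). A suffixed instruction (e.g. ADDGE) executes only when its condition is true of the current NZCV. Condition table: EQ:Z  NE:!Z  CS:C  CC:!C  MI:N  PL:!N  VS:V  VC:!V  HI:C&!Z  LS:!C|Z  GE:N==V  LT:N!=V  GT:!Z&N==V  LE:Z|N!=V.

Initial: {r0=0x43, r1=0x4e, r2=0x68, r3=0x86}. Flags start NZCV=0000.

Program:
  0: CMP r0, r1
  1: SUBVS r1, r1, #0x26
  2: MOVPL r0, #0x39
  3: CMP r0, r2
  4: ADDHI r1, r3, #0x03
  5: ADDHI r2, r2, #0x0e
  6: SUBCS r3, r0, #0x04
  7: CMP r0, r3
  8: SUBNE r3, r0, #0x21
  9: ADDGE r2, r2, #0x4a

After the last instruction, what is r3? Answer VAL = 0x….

VAL = 0x22

0: ✓ CMP  NZCV=1000
1: · SUBVS
2: · MOVPL
3: ✓ CMP  NZCV=1000
4: · ADDHI
5: · ADDHI
6: · SUBCS
7: ✓ CMP  NZCV=1001
8: ✓ SUBNE  r3←0x22
9: ✓ ADDGE  r2←0xb2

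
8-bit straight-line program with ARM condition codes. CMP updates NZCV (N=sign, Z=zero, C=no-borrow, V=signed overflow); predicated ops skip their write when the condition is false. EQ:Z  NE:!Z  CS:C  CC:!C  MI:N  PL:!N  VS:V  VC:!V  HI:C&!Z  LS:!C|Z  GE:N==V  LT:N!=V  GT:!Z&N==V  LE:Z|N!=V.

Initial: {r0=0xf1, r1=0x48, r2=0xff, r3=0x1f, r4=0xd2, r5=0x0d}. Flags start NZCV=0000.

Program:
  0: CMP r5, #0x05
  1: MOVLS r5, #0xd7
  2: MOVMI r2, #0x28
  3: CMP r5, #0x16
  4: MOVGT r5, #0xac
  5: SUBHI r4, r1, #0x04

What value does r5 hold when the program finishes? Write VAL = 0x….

VAL = 0x0d

[0] flags=0010 → (cmp)
[1] flags=0010 LS?F → skip
[2] flags=0010 MI?F → skip
[3] flags=1000 → (cmp)
[4] flags=1000 GT?F → skip
[5] flags=1000 HI?F → skip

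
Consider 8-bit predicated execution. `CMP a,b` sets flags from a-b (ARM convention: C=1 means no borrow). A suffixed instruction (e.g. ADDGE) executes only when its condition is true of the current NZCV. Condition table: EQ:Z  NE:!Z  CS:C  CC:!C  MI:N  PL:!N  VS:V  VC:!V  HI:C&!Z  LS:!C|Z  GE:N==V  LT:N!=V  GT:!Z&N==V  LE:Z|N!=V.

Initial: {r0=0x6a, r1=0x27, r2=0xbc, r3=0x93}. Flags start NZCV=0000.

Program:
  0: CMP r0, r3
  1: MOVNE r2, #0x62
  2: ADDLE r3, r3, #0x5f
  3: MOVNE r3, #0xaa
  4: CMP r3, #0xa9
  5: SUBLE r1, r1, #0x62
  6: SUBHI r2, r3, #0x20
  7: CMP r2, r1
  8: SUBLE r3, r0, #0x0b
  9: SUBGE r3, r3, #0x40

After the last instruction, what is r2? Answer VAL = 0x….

[0] flags=1001 → (cmp)
[1] flags=1001 NE?T → r2=0x62
[2] flags=1001 LE?F → skip
[3] flags=1001 NE?T → r3=0xaa
[4] flags=0010 → (cmp)
[5] flags=0010 LE?F → skip
[6] flags=0010 HI?T → r2=0x8a
[7] flags=0011 → (cmp)
[8] flags=0011 LE?T → r3=0x5f
[9] flags=0011 GE?F → skip

VAL = 0x8a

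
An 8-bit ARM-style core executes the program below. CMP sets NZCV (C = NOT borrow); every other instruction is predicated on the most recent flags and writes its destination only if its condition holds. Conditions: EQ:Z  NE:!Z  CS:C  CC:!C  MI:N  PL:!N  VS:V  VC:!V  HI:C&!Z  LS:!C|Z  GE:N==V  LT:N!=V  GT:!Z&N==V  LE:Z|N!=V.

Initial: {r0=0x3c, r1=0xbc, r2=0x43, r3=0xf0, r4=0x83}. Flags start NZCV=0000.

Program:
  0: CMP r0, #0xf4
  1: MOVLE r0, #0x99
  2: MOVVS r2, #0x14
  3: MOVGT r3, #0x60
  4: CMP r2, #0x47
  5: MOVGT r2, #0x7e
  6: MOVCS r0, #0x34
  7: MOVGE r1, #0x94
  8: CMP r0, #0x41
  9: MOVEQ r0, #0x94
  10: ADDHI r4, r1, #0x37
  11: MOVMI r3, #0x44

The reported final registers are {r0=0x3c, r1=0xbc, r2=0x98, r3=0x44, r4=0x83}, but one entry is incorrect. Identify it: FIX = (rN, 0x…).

0: ✓ CMP  NZCV=0000
1: · MOVLE
2: · MOVVS
3: ✓ MOVGT  r3←0x60
4: ✓ CMP  NZCV=1000
5: · MOVGT
6: · MOVCS
7: · MOVGE
8: ✓ CMP  NZCV=1000
9: · MOVEQ
10: · ADDHI
11: ✓ MOVMI  r3←0x44

FIX = (r2, 0x43)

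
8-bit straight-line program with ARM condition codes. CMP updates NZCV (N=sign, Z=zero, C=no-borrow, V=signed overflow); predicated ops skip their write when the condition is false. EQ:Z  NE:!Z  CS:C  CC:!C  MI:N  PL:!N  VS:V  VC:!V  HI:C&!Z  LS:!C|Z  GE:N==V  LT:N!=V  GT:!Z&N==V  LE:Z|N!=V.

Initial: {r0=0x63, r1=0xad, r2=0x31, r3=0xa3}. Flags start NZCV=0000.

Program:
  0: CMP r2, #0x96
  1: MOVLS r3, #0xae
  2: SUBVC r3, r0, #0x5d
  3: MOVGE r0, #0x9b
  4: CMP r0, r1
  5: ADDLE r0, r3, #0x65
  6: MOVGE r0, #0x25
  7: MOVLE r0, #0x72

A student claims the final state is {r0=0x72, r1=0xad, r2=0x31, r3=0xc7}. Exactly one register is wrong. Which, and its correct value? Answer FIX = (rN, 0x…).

FIX = (r3, 0xae)

[0] flags=1001 → (cmp)
[1] flags=1001 LS?T → r3=0xae
[2] flags=1001 VC?F → skip
[3] flags=1001 GE?T → r0=0x9b
[4] flags=1000 → (cmp)
[5] flags=1000 LE?T → r0=0x13
[6] flags=1000 GE?F → skip
[7] flags=1000 LE?T → r0=0x72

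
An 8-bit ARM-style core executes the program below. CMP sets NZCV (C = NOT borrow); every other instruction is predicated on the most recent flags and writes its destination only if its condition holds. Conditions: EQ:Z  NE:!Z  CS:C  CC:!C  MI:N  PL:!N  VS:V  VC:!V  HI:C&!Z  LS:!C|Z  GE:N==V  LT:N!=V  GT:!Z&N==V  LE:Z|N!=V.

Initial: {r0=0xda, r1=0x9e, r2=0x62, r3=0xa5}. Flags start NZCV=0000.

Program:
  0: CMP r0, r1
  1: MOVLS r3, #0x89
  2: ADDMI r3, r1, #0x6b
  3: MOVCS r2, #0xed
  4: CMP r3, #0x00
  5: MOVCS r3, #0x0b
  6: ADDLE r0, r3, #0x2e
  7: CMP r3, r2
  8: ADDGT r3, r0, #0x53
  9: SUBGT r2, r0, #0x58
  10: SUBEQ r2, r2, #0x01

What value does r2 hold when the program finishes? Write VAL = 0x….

VAL = 0xe1

[0] flags=0010 → (cmp)
[1] flags=0010 LS?F → skip
[2] flags=0010 MI?F → skip
[3] flags=0010 CS?T → r2=0xed
[4] flags=1010 → (cmp)
[5] flags=1010 CS?T → r3=0x0b
[6] flags=1010 LE?T → r0=0x39
[7] flags=0000 → (cmp)
[8] flags=0000 GT?T → r3=0x8c
[9] flags=0000 GT?T → r2=0xe1
[10] flags=0000 EQ?F → skip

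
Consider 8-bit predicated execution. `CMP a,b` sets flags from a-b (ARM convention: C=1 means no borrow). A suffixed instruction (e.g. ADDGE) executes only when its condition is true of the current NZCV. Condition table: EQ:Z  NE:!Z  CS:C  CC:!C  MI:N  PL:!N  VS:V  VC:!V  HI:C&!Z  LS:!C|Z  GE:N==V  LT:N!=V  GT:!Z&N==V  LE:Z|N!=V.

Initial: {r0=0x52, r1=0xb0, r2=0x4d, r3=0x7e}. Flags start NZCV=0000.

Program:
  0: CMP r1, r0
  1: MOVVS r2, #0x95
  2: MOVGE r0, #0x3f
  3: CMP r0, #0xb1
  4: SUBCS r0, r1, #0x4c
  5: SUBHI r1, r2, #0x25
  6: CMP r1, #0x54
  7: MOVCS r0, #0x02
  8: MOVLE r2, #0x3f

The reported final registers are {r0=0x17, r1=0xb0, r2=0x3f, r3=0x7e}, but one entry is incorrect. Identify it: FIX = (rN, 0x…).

[0] flags=0011 → (cmp)
[1] flags=0011 VS?T → r2=0x95
[2] flags=0011 GE?F → skip
[3] flags=1001 → (cmp)
[4] flags=1001 CS?F → skip
[5] flags=1001 HI?F → skip
[6] flags=0011 → (cmp)
[7] flags=0011 CS?T → r0=0x02
[8] flags=0011 LE?T → r2=0x3f

FIX = (r0, 0x02)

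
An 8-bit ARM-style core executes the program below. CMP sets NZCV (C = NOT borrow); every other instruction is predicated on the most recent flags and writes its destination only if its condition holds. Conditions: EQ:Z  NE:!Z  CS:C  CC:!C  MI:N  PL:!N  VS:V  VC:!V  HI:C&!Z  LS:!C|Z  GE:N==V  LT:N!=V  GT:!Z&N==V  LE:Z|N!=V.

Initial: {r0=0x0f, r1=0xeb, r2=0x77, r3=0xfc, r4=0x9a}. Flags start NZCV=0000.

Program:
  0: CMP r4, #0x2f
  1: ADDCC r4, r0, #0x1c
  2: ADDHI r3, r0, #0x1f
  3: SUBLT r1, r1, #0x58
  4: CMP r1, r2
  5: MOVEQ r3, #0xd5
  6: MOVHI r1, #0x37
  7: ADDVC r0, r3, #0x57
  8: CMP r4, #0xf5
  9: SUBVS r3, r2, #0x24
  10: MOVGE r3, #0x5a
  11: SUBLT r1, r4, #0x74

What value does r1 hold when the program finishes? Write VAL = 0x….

VAL = 0x26

[0] flags=0011 → (cmp)
[1] flags=0011 CC?F → skip
[2] flags=0011 HI?T → r3=0x2e
[3] flags=0011 LT?T → r1=0x93
[4] flags=0011 → (cmp)
[5] flags=0011 EQ?F → skip
[6] flags=0011 HI?T → r1=0x37
[7] flags=0011 VC?F → skip
[8] flags=1000 → (cmp)
[9] flags=1000 VS?F → skip
[10] flags=1000 GE?F → skip
[11] flags=1000 LT?T → r1=0x26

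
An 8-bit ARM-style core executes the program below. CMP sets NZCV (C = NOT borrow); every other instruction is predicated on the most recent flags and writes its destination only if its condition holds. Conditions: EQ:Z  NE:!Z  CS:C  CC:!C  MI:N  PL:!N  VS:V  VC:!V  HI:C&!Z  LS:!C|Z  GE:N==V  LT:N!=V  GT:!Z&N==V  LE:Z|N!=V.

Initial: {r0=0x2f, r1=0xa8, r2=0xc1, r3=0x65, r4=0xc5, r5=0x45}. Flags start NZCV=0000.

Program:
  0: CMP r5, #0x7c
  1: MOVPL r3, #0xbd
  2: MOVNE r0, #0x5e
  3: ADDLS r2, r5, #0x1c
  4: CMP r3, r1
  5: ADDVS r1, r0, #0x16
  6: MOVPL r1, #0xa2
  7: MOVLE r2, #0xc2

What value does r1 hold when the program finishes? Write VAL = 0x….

[0] flags=1000 → (cmp)
[1] flags=1000 PL?F → skip
[2] flags=1000 NE?T → r0=0x5e
[3] flags=1000 LS?T → r2=0x61
[4] flags=1001 → (cmp)
[5] flags=1001 VS?T → r1=0x74
[6] flags=1001 PL?F → skip
[7] flags=1001 LE?F → skip

VAL = 0x74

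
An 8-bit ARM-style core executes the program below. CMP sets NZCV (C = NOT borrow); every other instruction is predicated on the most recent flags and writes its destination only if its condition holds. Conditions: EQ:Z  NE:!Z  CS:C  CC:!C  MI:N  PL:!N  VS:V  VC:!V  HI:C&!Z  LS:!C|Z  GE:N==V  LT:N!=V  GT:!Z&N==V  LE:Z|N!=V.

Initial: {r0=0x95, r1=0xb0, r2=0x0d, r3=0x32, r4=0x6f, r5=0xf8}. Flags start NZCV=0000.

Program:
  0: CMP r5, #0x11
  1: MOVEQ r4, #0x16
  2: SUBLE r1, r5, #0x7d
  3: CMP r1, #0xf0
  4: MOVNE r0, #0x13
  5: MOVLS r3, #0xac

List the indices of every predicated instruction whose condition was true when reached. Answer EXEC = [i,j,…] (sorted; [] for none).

[0] flags=1010 → (cmp)
[1] flags=1010 EQ?F → skip
[2] flags=1010 LE?T → r1=0x7b
[3] flags=1001 → (cmp)
[4] flags=1001 NE?T → r0=0x13
[5] flags=1001 LS?T → r3=0xac

EXEC = [2,4,5]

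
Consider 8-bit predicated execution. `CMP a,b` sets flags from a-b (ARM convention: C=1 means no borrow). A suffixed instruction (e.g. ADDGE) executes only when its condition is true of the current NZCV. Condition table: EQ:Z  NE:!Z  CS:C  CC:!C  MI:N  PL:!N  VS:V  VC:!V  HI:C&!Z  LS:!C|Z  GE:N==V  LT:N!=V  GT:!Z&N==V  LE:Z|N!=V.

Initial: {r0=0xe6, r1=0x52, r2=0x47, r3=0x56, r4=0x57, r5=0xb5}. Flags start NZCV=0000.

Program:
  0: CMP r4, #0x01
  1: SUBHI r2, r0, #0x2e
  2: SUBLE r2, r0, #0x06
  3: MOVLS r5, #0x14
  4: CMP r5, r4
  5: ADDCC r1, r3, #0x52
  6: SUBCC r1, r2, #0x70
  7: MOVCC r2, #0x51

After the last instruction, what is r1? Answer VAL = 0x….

[0] flags=0010 → (cmp)
[1] flags=0010 HI?T → r2=0xb8
[2] flags=0010 LE?F → skip
[3] flags=0010 LS?F → skip
[4] flags=0011 → (cmp)
[5] flags=0011 CC?F → skip
[6] flags=0011 CC?F → skip
[7] flags=0011 CC?F → skip

VAL = 0x52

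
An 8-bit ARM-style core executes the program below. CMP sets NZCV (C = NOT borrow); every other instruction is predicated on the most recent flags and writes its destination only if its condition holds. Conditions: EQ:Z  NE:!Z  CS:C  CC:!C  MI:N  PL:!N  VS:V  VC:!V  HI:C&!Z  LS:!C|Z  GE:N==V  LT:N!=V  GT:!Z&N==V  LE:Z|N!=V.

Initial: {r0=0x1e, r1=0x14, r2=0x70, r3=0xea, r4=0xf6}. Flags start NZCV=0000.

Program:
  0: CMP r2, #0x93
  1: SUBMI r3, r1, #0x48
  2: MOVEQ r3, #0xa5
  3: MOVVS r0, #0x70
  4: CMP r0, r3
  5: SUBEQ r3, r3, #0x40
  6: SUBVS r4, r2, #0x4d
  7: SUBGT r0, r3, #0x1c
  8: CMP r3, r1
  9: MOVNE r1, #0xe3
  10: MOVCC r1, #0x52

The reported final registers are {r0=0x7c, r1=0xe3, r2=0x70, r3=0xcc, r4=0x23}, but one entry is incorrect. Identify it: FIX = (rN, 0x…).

[0] flags=1001 → (cmp)
[1] flags=1001 MI?T → r3=0xcc
[2] flags=1001 EQ?F → skip
[3] flags=1001 VS?T → r0=0x70
[4] flags=1001 → (cmp)
[5] flags=1001 EQ?F → skip
[6] flags=1001 VS?T → r4=0x23
[7] flags=1001 GT?T → r0=0xb0
[8] flags=1010 → (cmp)
[9] flags=1010 NE?T → r1=0xe3
[10] flags=1010 CC?F → skip

FIX = (r0, 0xb0)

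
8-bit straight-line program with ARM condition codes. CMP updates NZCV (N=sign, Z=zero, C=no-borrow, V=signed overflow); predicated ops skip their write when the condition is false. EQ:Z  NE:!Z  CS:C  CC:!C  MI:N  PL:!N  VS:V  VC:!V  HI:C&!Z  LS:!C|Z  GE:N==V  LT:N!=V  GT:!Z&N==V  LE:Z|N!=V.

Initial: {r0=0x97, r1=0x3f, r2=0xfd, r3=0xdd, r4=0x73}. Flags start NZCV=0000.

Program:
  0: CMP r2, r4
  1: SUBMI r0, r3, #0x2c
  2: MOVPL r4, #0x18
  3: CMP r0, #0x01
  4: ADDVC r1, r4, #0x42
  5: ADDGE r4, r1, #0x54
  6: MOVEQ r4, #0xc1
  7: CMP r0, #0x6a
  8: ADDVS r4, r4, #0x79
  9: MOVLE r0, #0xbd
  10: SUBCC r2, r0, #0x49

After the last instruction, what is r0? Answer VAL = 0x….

[0] flags=1010 → (cmp)
[1] flags=1010 MI?T → r0=0xb1
[2] flags=1010 PL?F → skip
[3] flags=1010 → (cmp)
[4] flags=1010 VC?T → r1=0xb5
[5] flags=1010 GE?F → skip
[6] flags=1010 EQ?F → skip
[7] flags=0011 → (cmp)
[8] flags=0011 VS?T → r4=0xec
[9] flags=0011 LE?T → r0=0xbd
[10] flags=0011 CC?F → skip

VAL = 0xbd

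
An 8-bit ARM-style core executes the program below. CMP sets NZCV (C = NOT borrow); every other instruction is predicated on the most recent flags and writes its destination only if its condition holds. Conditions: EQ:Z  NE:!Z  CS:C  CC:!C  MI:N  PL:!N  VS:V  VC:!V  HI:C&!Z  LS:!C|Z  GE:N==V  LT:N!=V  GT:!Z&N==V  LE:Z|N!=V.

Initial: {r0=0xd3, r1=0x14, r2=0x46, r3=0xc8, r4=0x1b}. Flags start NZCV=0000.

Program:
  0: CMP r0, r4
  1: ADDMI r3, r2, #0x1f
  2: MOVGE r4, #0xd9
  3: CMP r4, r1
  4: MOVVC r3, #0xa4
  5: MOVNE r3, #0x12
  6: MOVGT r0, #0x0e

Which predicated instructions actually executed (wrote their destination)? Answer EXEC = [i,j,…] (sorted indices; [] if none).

[0] flags=1010 → (cmp)
[1] flags=1010 MI?T → r3=0x65
[2] flags=1010 GE?F → skip
[3] flags=0010 → (cmp)
[4] flags=0010 VC?T → r3=0xa4
[5] flags=0010 NE?T → r3=0x12
[6] flags=0010 GT?T → r0=0x0e

EXEC = [1,4,5,6]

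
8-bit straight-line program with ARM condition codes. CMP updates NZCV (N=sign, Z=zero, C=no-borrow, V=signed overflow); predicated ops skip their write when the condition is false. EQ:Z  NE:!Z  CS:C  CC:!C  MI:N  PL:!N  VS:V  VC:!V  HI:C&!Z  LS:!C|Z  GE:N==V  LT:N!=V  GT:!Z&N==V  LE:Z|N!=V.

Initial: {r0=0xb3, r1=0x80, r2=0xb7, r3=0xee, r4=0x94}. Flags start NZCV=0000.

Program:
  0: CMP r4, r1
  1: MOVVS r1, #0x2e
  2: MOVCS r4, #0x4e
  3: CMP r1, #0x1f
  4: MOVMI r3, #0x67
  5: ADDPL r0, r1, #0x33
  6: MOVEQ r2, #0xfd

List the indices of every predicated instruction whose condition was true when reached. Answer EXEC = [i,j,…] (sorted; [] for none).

[0] flags=0010 → (cmp)
[1] flags=0010 VS?F → skip
[2] flags=0010 CS?T → r4=0x4e
[3] flags=0011 → (cmp)
[4] flags=0011 MI?F → skip
[5] flags=0011 PL?T → r0=0xb3
[6] flags=0011 EQ?F → skip

EXEC = [2,5]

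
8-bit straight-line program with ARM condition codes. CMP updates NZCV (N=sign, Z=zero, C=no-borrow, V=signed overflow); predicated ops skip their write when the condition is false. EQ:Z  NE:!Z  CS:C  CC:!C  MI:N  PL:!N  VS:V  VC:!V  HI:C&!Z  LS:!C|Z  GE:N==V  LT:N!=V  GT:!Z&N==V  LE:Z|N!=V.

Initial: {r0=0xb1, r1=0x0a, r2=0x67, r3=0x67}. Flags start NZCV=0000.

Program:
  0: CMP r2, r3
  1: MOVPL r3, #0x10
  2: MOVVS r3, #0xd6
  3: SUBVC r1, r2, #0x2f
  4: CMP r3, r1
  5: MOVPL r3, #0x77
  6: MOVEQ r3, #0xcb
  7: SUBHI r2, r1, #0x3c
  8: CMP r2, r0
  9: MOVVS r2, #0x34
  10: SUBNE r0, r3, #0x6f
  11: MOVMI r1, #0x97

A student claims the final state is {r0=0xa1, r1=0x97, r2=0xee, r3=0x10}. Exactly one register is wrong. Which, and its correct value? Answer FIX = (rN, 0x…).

[0] flags=0110 → (cmp)
[1] flags=0110 PL?T → r3=0x10
[2] flags=0110 VS?F → skip
[3] flags=0110 VC?T → r1=0x38
[4] flags=1000 → (cmp)
[5] flags=1000 PL?F → skip
[6] flags=1000 EQ?F → skip
[7] flags=1000 HI?F → skip
[8] flags=1001 → (cmp)
[9] flags=1001 VS?T → r2=0x34
[10] flags=1001 NE?T → r0=0xa1
[11] flags=1001 MI?T → r1=0x97

FIX = (r2, 0x34)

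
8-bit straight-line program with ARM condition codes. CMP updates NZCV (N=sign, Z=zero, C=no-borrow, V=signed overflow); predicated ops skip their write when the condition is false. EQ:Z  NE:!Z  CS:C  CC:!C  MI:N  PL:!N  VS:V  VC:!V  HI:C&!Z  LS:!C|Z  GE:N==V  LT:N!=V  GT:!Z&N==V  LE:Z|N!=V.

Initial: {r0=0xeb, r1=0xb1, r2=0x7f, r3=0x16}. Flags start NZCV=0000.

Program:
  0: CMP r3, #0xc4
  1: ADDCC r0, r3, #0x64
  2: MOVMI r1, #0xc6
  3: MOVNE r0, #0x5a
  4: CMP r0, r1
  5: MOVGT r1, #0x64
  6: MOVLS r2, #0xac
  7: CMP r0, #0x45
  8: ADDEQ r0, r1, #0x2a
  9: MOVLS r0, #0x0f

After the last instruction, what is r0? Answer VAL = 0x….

VAL = 0x5a

[0] flags=0000 → (cmp)
[1] flags=0000 CC?T → r0=0x7a
[2] flags=0000 MI?F → skip
[3] flags=0000 NE?T → r0=0x5a
[4] flags=1001 → (cmp)
[5] flags=1001 GT?T → r1=0x64
[6] flags=1001 LS?T → r2=0xac
[7] flags=0010 → (cmp)
[8] flags=0010 EQ?F → skip
[9] flags=0010 LS?F → skip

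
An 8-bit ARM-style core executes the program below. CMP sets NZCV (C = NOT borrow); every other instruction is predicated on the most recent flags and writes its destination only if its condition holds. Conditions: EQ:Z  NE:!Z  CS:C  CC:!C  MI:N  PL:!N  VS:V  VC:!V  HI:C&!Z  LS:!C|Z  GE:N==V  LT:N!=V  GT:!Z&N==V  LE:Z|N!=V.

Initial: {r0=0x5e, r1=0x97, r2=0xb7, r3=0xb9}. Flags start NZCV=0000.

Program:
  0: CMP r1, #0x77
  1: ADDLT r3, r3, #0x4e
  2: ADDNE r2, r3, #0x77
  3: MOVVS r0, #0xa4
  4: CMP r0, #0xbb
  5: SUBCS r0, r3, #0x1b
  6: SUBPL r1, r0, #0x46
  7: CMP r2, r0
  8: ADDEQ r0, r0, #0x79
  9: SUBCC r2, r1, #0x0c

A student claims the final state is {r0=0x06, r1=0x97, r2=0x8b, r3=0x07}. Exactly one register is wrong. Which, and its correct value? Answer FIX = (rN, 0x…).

0: ✓ CMP  NZCV=0011
1: ✓ ADDLT  r3←0x07
2: ✓ ADDNE  r2←0x7e
3: ✓ MOVVS  r0←0xa4
4: ✓ CMP  NZCV=1000
5: · SUBCS
6: · SUBPL
7: ✓ CMP  NZCV=1001
8: · ADDEQ
9: ✓ SUBCC  r2←0x8b

FIX = (r0, 0xa4)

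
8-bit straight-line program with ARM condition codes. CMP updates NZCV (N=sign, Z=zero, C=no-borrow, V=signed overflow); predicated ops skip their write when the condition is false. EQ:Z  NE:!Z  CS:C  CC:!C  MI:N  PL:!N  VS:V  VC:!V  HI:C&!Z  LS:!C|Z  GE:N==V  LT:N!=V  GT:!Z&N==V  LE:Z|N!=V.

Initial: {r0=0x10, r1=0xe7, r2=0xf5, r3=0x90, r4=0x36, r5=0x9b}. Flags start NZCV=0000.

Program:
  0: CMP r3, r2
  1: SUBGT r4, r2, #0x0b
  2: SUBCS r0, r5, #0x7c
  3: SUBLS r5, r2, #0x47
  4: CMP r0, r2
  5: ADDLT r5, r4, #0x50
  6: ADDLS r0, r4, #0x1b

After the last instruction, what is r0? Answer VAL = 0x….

VAL = 0x51

[0] flags=1000 → (cmp)
[1] flags=1000 GT?F → skip
[2] flags=1000 CS?F → skip
[3] flags=1000 LS?T → r5=0xae
[4] flags=0000 → (cmp)
[5] flags=0000 LT?F → skip
[6] flags=0000 LS?T → r0=0x51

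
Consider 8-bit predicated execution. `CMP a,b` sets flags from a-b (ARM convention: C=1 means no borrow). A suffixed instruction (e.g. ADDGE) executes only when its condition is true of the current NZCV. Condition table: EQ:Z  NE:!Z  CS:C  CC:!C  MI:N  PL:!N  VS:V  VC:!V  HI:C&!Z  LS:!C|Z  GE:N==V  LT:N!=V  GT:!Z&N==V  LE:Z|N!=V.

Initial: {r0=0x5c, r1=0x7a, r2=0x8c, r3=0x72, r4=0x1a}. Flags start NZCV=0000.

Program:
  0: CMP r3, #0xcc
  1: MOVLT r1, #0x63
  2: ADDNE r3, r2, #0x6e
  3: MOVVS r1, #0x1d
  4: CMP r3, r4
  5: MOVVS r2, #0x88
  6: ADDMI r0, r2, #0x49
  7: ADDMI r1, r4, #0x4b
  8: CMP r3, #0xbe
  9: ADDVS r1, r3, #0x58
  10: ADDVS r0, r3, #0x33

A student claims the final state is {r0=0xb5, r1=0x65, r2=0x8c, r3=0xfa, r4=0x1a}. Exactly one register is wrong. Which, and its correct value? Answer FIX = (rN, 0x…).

FIX = (r0, 0xd5)

0: ✓ CMP  NZCV=1001
1: · MOVLT
2: ✓ ADDNE  r3←0xfa
3: ✓ MOVVS  r1←0x1d
4: ✓ CMP  NZCV=1010
5: · MOVVS
6: ✓ ADDMI  r0←0xd5
7: ✓ ADDMI  r1←0x65
8: ✓ CMP  NZCV=0010
9: · ADDVS
10: · ADDVS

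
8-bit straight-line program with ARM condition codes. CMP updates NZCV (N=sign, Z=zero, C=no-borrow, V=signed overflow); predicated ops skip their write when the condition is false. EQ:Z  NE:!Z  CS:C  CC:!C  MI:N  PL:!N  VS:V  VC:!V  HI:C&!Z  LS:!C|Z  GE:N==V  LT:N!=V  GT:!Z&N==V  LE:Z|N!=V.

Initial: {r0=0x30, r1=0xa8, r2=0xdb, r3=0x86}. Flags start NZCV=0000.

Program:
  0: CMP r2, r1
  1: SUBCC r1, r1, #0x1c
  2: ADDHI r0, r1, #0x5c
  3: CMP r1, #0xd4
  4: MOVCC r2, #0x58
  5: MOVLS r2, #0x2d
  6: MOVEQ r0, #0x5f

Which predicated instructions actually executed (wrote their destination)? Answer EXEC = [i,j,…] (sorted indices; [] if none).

0: ✓ CMP  NZCV=0010
1: · SUBCC
2: ✓ ADDHI  r0←0x04
3: ✓ CMP  NZCV=1000
4: ✓ MOVCC  r2←0x58
5: ✓ MOVLS  r2←0x2d
6: · MOVEQ

EXEC = [2,4,5]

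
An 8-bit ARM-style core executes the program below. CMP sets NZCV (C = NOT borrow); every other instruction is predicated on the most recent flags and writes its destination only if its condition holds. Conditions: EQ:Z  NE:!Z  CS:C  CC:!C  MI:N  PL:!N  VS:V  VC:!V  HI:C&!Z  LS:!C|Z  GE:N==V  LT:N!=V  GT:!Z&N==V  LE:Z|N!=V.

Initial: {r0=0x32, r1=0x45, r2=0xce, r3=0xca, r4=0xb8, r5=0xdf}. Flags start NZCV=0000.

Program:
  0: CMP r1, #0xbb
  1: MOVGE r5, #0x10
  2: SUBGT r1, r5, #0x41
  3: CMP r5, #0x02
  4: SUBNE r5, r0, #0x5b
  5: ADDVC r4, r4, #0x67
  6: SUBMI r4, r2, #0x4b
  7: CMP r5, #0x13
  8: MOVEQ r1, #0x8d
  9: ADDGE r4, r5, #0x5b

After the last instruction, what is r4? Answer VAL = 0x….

[0] flags=1001 → (cmp)
[1] flags=1001 GE?T → r5=0x10
[2] flags=1001 GT?T → r1=0xcf
[3] flags=0010 → (cmp)
[4] flags=0010 NE?T → r5=0xd7
[5] flags=0010 VC?T → r4=0x1f
[6] flags=0010 MI?F → skip
[7] flags=1010 → (cmp)
[8] flags=1010 EQ?F → skip
[9] flags=1010 GE?F → skip

VAL = 0x1f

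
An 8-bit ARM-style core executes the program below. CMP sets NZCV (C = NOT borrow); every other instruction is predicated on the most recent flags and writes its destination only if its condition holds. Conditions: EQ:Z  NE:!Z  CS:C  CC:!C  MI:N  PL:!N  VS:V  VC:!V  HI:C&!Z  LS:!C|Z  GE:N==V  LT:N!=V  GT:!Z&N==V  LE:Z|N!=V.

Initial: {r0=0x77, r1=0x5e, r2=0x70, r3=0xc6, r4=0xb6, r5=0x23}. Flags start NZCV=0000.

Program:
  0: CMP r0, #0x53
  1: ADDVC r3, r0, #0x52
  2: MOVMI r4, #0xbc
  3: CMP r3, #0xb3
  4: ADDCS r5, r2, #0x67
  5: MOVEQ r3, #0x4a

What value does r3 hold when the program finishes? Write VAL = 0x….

[0] flags=0010 → (cmp)
[1] flags=0010 VC?T → r3=0xc9
[2] flags=0010 MI?F → skip
[3] flags=0010 → (cmp)
[4] flags=0010 CS?T → r5=0xd7
[5] flags=0010 EQ?F → skip

VAL = 0xc9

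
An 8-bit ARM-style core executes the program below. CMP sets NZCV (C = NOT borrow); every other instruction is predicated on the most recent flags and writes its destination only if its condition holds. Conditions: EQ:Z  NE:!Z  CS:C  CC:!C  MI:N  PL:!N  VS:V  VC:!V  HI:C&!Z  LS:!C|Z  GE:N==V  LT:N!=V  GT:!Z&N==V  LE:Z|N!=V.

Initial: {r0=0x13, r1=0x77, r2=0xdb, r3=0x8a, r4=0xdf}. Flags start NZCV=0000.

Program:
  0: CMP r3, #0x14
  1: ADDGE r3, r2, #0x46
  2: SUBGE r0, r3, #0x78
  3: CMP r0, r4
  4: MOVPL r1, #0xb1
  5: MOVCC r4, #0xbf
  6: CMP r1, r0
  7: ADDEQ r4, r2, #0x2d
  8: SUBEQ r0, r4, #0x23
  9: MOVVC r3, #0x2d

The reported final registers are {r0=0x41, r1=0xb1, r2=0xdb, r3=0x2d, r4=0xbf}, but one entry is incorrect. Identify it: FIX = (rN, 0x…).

[0] flags=0011 → (cmp)
[1] flags=0011 GE?F → skip
[2] flags=0011 GE?F → skip
[3] flags=0000 → (cmp)
[4] flags=0000 PL?T → r1=0xb1
[5] flags=0000 CC?T → r4=0xbf
[6] flags=1010 → (cmp)
[7] flags=1010 EQ?F → skip
[8] flags=1010 EQ?F → skip
[9] flags=1010 VC?T → r3=0x2d

FIX = (r0, 0x13)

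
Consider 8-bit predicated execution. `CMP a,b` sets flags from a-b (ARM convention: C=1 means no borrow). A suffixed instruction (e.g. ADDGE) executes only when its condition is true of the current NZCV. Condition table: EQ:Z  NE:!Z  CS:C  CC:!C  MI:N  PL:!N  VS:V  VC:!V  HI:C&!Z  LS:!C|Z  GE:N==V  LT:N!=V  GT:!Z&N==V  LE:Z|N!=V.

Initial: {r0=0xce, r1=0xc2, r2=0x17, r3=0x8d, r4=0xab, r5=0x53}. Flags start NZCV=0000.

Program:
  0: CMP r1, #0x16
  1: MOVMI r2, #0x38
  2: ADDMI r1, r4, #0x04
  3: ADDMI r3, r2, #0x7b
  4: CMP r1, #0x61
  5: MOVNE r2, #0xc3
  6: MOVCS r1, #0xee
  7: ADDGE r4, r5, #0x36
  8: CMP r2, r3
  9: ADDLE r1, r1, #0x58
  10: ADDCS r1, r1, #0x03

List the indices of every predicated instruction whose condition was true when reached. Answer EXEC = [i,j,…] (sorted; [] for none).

[0] flags=1010 → (cmp)
[1] flags=1010 MI?T → r2=0x38
[2] flags=1010 MI?T → r1=0xaf
[3] flags=1010 MI?T → r3=0xb3
[4] flags=0011 → (cmp)
[5] flags=0011 NE?T → r2=0xc3
[6] flags=0011 CS?T → r1=0xee
[7] flags=0011 GE?F → skip
[8] flags=0010 → (cmp)
[9] flags=0010 LE?F → skip
[10] flags=0010 CS?T → r1=0xf1

EXEC = [1,2,3,5,6,10]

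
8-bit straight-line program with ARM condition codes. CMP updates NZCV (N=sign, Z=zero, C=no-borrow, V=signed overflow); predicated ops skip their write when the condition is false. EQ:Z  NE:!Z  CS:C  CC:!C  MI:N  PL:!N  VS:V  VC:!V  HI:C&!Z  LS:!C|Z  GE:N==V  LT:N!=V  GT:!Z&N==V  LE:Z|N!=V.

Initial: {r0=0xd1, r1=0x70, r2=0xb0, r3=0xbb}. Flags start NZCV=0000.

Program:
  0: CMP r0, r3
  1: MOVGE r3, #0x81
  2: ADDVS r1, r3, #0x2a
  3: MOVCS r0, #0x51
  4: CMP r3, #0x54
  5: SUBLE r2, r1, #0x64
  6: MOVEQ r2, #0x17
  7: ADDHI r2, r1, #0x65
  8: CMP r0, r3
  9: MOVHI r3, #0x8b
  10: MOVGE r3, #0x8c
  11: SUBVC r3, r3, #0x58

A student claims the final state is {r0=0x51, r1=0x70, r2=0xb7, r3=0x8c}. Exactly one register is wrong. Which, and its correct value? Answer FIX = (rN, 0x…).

0: ✓ CMP  NZCV=0010
1: ✓ MOVGE  r3←0x81
2: · ADDVS
3: ✓ MOVCS  r0←0x51
4: ✓ CMP  NZCV=0011
5: ✓ SUBLE  r2←0x0c
6: · MOVEQ
7: ✓ ADDHI  r2←0xd5
8: ✓ CMP  NZCV=1001
9: · MOVHI
10: ✓ MOVGE  r3←0x8c
11: · SUBVC

FIX = (r2, 0xd5)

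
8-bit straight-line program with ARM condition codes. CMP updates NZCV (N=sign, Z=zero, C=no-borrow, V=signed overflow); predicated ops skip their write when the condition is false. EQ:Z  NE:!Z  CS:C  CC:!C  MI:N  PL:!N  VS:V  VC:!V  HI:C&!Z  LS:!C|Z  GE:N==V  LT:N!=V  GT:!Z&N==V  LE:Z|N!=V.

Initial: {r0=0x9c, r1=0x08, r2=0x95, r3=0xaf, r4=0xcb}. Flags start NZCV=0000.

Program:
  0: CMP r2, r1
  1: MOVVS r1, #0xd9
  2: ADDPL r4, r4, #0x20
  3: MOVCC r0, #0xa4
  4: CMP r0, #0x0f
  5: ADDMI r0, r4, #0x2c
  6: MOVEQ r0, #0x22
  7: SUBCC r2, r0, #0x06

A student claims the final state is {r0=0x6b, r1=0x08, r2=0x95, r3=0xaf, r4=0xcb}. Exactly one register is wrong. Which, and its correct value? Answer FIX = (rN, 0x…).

0: ✓ CMP  NZCV=1010
1: · MOVVS
2: · ADDPL
3: · MOVCC
4: ✓ CMP  NZCV=1010
5: ✓ ADDMI  r0←0xf7
6: · MOVEQ
7: · SUBCC

FIX = (r0, 0xf7)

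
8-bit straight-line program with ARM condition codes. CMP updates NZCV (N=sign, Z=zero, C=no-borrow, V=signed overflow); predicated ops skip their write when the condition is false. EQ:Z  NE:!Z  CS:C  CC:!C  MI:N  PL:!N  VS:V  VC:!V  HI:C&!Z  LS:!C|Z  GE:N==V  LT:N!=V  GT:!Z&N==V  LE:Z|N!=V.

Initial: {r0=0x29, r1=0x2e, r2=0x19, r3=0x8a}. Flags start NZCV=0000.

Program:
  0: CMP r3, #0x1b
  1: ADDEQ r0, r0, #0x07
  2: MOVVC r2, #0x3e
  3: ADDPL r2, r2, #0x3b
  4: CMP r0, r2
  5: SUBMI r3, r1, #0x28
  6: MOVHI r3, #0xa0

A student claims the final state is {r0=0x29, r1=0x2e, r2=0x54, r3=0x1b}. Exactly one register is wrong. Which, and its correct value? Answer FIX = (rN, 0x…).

0: ✓ CMP  NZCV=0011
1: · ADDEQ
2: · MOVVC
3: ✓ ADDPL  r2←0x54
4: ✓ CMP  NZCV=1000
5: ✓ SUBMI  r3←0x06
6: · MOVHI

FIX = (r3, 0x06)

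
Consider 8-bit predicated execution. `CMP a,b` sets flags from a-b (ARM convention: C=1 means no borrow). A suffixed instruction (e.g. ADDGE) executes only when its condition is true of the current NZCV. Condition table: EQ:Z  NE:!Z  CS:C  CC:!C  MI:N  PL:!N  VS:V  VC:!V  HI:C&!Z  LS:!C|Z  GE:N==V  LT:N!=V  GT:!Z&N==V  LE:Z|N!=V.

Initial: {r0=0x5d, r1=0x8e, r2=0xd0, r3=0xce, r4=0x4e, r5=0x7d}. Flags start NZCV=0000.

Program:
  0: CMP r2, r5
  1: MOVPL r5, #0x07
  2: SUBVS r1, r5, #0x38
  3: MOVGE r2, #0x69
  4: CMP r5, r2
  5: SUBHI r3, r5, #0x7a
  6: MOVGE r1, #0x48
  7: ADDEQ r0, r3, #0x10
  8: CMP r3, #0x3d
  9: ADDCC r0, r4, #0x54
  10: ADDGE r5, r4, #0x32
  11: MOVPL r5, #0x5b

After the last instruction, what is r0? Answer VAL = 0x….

0: ✓ CMP  NZCV=0011
1: ✓ MOVPL  r5←0x07
2: ✓ SUBVS  r1←0xcf
3: · MOVGE
4: ✓ CMP  NZCV=0000
5: · SUBHI
6: ✓ MOVGE  r1←0x48
7: · ADDEQ
8: ✓ CMP  NZCV=1010
9: · ADDCC
10: · ADDGE
11: · MOVPL

VAL = 0x5d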